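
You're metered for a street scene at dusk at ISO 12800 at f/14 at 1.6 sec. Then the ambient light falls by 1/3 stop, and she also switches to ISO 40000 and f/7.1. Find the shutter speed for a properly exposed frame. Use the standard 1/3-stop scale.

1/6s

Scene light: 1/3 stop darker.
ISO: 12800 → 16000 → 20000 → 25600 → 32000 → 40000 — 1 2/3 stops raised (brighter).
Aperture: f/14 → f/13 → f/11 → f/10 → f/9 → f/8 → f/7.1 — 2 stops wider (brighter).
Net so far: 3 1/3 stops brighter. Shutter speed: 1.6 → 1.3 → 1 → 0.8 → 0.6 → 0.5 → 0.4 → 0.3 → 1/4 → 1/5 → 1/6.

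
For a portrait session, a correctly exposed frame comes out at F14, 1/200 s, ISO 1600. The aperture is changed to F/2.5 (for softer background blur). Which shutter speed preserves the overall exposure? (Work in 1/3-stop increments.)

1/6400s

Aperture: f/14 → f/13 → f/11 → f/10 → f/9 → f/8 → f/7.1 → f/6.3 → f/5.6 → f/5 → f/4.5 → f/4 → f/3.5 → f/3.2 → f/2.8 → f/2.5 — 5 stops wider (brighter).
Need 5 stops darker from the shutter speed: 1/200 → 1/250 → 1/320 → 1/400 → 1/500 → 1/640 → 1/800 → 1/1000 → 1/1250 → 1/1600 → 1/2000 → 1/2500 → 1/3200 → 1/4000 → 1/5000 → 1/6400.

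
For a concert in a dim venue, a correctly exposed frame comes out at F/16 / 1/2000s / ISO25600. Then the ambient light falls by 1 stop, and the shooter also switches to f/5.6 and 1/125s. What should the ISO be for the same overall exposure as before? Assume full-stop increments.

Scene light: 1 stop darker.
Aperture: f/16 → f/11 → f/8 → f/5.6 — 3 stops larger aperture (brighter).
Shutter speed: 1/2000 → 1/1000 → 1/500 → 1/250 → 1/125 — 4 stops slower (brighter).
Net so far: 6 stops brighter. ISO: 25600 → 12800 → 6400 → 3200 → 1600 → 800 → 400.

ISO 400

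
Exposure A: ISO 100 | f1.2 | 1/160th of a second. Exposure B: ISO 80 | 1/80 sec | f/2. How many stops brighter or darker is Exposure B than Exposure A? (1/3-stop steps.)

Aperture: f/1.2 → f/1.4 → f/1.6 → f/1.8 → f/2 — 1 1/3 stops narrower (darker).
Shutter speed: 1/160 → 1/125 → 1/100 → 1/80 — 1 stop longer (brighter).
ISO: 100 → 80 — 1/3 stop lower (darker).
Net: −1 1/3 +1 −1/3 = −2/3 stops.

2/3 stop darker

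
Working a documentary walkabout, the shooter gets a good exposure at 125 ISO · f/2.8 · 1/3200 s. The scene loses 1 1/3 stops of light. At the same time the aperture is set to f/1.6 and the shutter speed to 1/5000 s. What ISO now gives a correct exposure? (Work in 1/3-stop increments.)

ISO 160

Scene light: 1 1/3 stops darker.
Aperture: f/2.8 → f/2.5 → f/2.2 → f/2 → f/1.8 → f/1.6 — 1 2/3 stops larger aperture (brighter).
Shutter speed: 1/3200 → 1/4000 → 1/5000 — 2/3 stop shorter (darker).
Net so far: 1/3 stop darker. ISO: 125 → 160.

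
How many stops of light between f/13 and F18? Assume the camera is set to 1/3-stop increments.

1 stop

f/13 → f/14 → f/16 → f/18 — count the steps: 3 third-stops = 1 stop.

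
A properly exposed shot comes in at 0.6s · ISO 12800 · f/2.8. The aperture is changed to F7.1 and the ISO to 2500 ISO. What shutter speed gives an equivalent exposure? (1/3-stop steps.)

Aperture: f/2.8 → f/3.2 → f/3.5 → f/4 → f/4.5 → f/5 → f/5.6 → f/6.3 → f/7.1 — 2 2/3 stops smaller aperture (darker).
ISO: 12800 → 10000 → 8000 → 6400 → 5000 → 4000 → 3200 → 2500 — 2 1/3 stops dropped (darker).
Net change so far: 5 stops darker. Offset with the shutter speed: 0.6 → 0.8 → 1 → 1.3 → 1.6 → 2 → 2.5 → 3.2 → 4 → 5 → 6 → 8 → 10 → 13 → 15 → 20.

20 s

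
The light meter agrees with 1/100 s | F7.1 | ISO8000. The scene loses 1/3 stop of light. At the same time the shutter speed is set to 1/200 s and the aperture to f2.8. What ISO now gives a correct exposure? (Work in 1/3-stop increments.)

ISO 3200

Scene light: 1/3 stop darker.
Shutter speed: 1/100 → 1/125 → 1/160 → 1/200 — 1 stop shorter (darker).
Aperture: f/7.1 → f/6.3 → f/5.6 → f/5 → f/4.5 → f/4 → f/3.5 → f/3.2 → f/2.8 — 2 2/3 stops larger aperture (brighter).
Net so far: 1 1/3 stops brighter. ISO: 8000 → 6400 → 5000 → 4000 → 3200.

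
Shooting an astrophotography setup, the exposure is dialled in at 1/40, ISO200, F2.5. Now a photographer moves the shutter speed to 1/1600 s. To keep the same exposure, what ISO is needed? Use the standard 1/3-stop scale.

Shutter speed: 1/40 → 1/50 → 1/60 → 1/80 → 1/100 → 1/125 → 1/160 → 1/200 → 1/250 → 1/320 → 1/400 → 1/500 → 1/640 → 1/800 → 1/1000 → 1/1250 → 1/1600 — 5 1/3 stops shorter (darker).
Need 5 1/3 stops brighter from the ISO: 200 → 250 → 320 → 400 → 500 → 640 → 800 → 1000 → 1250 → 1600 → 2000 → 2500 → 3200 → 4000 → 5000 → 6400 → 8000.

ISO 8000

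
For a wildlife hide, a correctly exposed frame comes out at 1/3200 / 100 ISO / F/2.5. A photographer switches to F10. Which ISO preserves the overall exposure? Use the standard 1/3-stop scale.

ISO 1600

Aperture: f/2.5 → f/2.8 → f/3.2 → f/3.5 → f/4 → f/4.5 → f/5 → f/5.6 → f/6.3 → f/7.1 → f/8 → f/9 → f/10 — 4 stops smaller aperture (darker).
Need 4 stops brighter from the ISO: 100 → 125 → 160 → 200 → 250 → 320 → 400 → 500 → 640 → 800 → 1000 → 1250 → 1600.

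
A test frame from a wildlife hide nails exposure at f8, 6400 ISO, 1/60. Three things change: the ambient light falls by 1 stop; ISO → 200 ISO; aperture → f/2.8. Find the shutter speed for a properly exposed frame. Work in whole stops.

Scene light: 1 stop darker.
ISO: 6400 → 3200 → 1600 → 800 → 400 → 200 — 5 stops dropped (darker).
Aperture: f/8 → f/5.6 → f/4 → f/2.8 — 3 stops larger aperture (brighter).
Net so far: 3 stops darker. Shutter speed: 1/60 → 1/30 → 1/15 → 1/8.

1/8s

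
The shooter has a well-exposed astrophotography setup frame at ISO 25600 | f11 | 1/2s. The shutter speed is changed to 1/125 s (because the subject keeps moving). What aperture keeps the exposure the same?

f/1.4

Shutter speed: 1/2 → 1/4 → 1/8 → 1/15 → 1/30 → 1/60 → 1/125 — 6 stops shorter (darker).
Need 6 stops brighter from the aperture: f/11 → f/8 → f/5.6 → f/4 → f/2.8 → f/2 → f/1.4.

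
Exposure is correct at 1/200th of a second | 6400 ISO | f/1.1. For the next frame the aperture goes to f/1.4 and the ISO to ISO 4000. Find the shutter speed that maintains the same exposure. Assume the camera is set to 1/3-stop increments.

1/80s

Aperture: f/1.1 → f/1.2 → f/1.4 — 2/3 stop narrower (darker).
ISO: 6400 → 5000 → 4000 — 2/3 stop dropped (darker).
Net change so far: 1 1/3 stops darker. Offset with the shutter speed: 1/200 → 1/160 → 1/125 → 1/100 → 1/80.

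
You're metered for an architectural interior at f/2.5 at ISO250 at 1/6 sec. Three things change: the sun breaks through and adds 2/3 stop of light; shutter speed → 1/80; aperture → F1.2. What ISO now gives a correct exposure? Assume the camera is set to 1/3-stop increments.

Scene light: 2/3 stop brighter.
Shutter speed: 1/6 → 1/8 → 1/10 → 1/13 → 1/15 → 1/20 → 1/25 → 1/30 → 1/40 → 1/50 → 1/60 → 1/80 — 3 2/3 stops faster (darker).
Aperture: f/2.5 → f/2.2 → f/2 → f/1.8 → f/1.6 → f/1.4 → f/1.2 — 2 stops larger aperture (brighter).
Net so far: 1 stop darker. ISO: 250 → 320 → 400 → 500.

ISO 500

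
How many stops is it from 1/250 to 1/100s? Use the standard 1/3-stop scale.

1/250 → 1/200 → 1/160 → 1/125 → 1/100 — count the steps: 4 third-stops = 1 1/3 stops.

1 1/3 stops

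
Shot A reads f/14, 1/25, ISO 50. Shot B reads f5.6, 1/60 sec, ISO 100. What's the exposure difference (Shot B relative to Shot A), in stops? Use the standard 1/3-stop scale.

2 1/3 stops brighter

Aperture: f/14 → f/13 → f/11 → f/10 → f/9 → f/8 → f/7.1 → f/6.3 → f/5.6 — 2 2/3 stops larger aperture (brighter).
Shutter speed: 1/25 → 1/30 → 1/40 → 1/50 → 1/60 — 1 1/3 stops faster (darker).
ISO: 50 → 64 → 80 → 100 — 1 stop higher (brighter).
Net: +2 2/3 −1 1/3 +1 = +2 1/3 stops.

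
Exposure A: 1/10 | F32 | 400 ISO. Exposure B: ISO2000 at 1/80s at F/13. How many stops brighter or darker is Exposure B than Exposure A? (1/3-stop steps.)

2 stops brighter

Aperture: f/32 → f/29 → f/25 → f/22 → f/20 → f/18 → f/16 → f/14 → f/13 — 2 2/3 stops larger aperture (brighter).
Shutter speed: 1/10 → 1/13 → 1/15 → 1/20 → 1/25 → 1/30 → 1/40 → 1/50 → 1/60 → 1/80 — 3 stops shorter (darker).
ISO: 400 → 500 → 640 → 800 → 1000 → 1250 → 1600 → 2000 — 2 1/3 stops higher (brighter).
Net: +2 2/3 −3 +2 1/3 = +2 stops.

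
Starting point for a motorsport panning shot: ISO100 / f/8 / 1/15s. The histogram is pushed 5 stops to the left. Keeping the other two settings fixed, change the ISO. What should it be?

Underexposed by 5 stops → need 5 stops brighter.
ISO: 100 → 200 → 400 → 800 → 1600 → 3200.

ISO 3200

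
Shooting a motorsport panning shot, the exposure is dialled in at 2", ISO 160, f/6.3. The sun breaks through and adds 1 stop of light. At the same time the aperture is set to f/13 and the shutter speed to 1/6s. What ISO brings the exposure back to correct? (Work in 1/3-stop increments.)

ISO 4000

Scene light: 1 stop brighter.
Aperture: f/6.3 → f/7.1 → f/8 → f/9 → f/10 → f/11 → f/13 — 2 stops stopped down (darker).
Shutter speed: 2 → 1.6 → 1.3 → 1 → 0.8 → 0.6 → 0.5 → 0.4 → 0.3 → 1/4 → 1/5 → 1/6 — 3 2/3 stops faster (darker).
Net so far: 4 2/3 stops darker. ISO: 160 → 200 → 250 → 320 → 400 → 500 → 640 → 800 → 1000 → 1250 → 1600 → 2000 → 2500 → 3200 → 4000.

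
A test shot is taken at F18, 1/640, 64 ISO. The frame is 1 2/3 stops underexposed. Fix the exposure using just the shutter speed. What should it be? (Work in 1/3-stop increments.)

Underexposed by 1 2/3 stops → need 1 2/3 stops brighter.
Shutter speed: 1/640 → 1/500 → 1/400 → 1/320 → 1/250 → 1/200.

1/200s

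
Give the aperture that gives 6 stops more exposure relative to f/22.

f/2.8

Aperture: f/22 → f/16 → f/11 → f/8 → f/5.6 → f/4 → f/2.8 — 6 stops wider (brighter).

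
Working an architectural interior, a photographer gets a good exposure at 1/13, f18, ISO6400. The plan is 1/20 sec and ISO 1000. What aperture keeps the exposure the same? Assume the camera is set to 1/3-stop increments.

f/5.6

Shutter speed: 1/13 → 1/15 → 1/20 — 2/3 stop faster (darker).
ISO: 6400 → 5000 → 4000 → 3200 → 2500 → 2000 → 1600 → 1250 → 1000 — 2 2/3 stops dropped (darker).
Net change so far: 3 1/3 stops darker. Offset with the aperture: f/18 → f/16 → f/14 → f/13 → f/11 → f/10 → f/9 → f/8 → f/7.1 → f/6.3 → f/5.6.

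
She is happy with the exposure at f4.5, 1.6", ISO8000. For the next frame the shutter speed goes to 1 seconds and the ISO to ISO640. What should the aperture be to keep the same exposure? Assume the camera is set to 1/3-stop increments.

Shutter speed: 1.6 → 1.3 → 1 — 2/3 stop faster (darker).
ISO: 8000 → 6400 → 5000 → 4000 → 3200 → 2500 → 2000 → 1600 → 1250 → 1000 → 800 → 640 — 3 2/3 stops dropped (darker).
Net change so far: 4 1/3 stops darker. Offset with the aperture: f/4.5 → f/4 → f/3.5 → f/3.2 → f/2.8 → f/2.5 → f/2.2 → f/2 → f/1.8 → f/1.6 → f/1.4 → f/1.2 → f/1.1 → f/1.0.

f/1.0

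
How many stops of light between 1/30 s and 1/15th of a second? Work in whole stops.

1/30 → 1/15 — count the steps: 1 stop.

1 stop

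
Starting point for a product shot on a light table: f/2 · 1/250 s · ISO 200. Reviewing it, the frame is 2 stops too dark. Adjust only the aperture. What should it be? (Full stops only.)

f/1.0

Underexposed by 2 stops → need 2 stops brighter.
Aperture: f/2 → f/1.4 → f/1.0.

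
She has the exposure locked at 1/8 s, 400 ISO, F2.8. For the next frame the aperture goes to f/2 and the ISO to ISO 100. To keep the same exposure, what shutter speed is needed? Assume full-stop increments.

Aperture: f/2.8 → f/2 — 1 stop larger aperture (brighter).
ISO: 400 → 200 → 100 — 2 stops dropped (darker).
Net change so far: 1 stop darker. Offset with the shutter speed: 1/8 → 1/4.

1/4s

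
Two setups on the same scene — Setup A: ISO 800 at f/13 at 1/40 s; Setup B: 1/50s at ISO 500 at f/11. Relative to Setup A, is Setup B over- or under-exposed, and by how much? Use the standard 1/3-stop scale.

2/3 stop darker

Aperture: f/13 → f/11 — 1/3 stop larger aperture (brighter).
Shutter speed: 1/40 → 1/50 — 1/3 stop shorter (darker).
ISO: 800 → 640 → 500 — 2/3 stop lower (darker).
Net: +1/3 −1/3 −2/3 = −2/3 stops.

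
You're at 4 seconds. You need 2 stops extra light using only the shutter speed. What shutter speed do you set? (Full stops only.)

15 s

Shutter speed: 4 → 8 → 15 — 2 stops slower (brighter).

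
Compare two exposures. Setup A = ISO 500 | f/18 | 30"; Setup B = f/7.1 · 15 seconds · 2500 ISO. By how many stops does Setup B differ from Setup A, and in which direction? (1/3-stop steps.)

Aperture: f/18 → f/16 → f/14 → f/13 → f/11 → f/10 → f/9 → f/8 → f/7.1 — 2 2/3 stops opened up (brighter).
Shutter speed: 30 → 25 → 20 → 15 — 1 stop shorter (darker).
ISO: 500 → 640 → 800 → 1000 → 1250 → 1600 → 2000 → 2500 — 2 1/3 stops higher (brighter).
Net: +2 2/3 −1 +2 1/3 = +4 stops.

4 stops brighter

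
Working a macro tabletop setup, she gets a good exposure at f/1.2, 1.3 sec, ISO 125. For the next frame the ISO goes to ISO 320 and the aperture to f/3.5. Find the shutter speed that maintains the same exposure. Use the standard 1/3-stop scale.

ISO: 125 → 160 → 200 → 250 → 320 — 1 1/3 stops raised (brighter).
Aperture: f/1.2 → f/1.4 → f/1.6 → f/1.8 → f/2 → f/2.2 → f/2.5 → f/2.8 → f/3.2 → f/3.5 — 3 stops smaller aperture (darker).
Net change so far: 1 2/3 stops darker. Offset with the shutter speed: 1.3 → 1.6 → 2 → 2.5 → 3.2 → 4.

4 s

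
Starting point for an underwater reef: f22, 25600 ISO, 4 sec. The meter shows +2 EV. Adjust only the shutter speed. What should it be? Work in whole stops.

Overexposed by 2 stops → need 2 stops darker.
Shutter speed: 4 → 2 → 1.

1 s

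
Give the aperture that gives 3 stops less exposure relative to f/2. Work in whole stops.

Aperture: f/2 → f/2.8 → f/4 → f/5.6 — 3 stops narrower (darker).

f/5.6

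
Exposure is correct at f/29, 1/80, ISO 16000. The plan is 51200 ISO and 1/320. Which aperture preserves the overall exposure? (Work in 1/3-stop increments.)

ISO: 16000 → 20000 → 25600 → 32000 → 40000 → 51200 — 1 2/3 stops raised (brighter).
Shutter speed: 1/80 → 1/100 → 1/125 → 1/160 → 1/200 → 1/250 → 1/320 — 2 stops shorter (darker).
Net change so far: 1/3 stop darker. Offset with the aperture: f/29 → f/25.

f/25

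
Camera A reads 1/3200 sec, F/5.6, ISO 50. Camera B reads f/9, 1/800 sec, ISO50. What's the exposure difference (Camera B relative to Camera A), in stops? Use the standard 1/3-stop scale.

2/3 stop brighter

Aperture: f/5.6 → f/6.3 → f/7.1 → f/8 → f/9 — 1 1/3 stops narrower (darker).
Shutter speed: 1/3200 → 1/2500 → 1/2000 → 1/1600 → 1/1250 → 1/1000 → 1/800 — 2 stops longer (brighter).
ISO: unchanged.
Net: −1 1/3 +2 = +2/3 stops.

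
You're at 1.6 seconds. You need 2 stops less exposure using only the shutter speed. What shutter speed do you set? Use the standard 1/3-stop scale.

Shutter speed: 1.6 → 1.3 → 1 → 0.8 → 0.6 → 0.5 → 0.4 — 2 stops shorter (darker).

0.4 s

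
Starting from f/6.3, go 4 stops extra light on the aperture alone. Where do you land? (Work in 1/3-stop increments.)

f/1.6

Aperture: f/6.3 → f/5.6 → f/5 → f/4.5 → f/4 → f/3.5 → f/3.2 → f/2.8 → f/2.5 → f/2.2 → f/2 → f/1.8 → f/1.6 — 4 stops wider (brighter).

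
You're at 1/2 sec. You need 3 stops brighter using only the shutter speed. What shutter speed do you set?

Shutter speed: 1/2 → 1 → 2 → 4 — 3 stops longer (brighter).

4 s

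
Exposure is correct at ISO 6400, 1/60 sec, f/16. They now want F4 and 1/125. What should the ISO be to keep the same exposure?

Aperture: f/16 → f/11 → f/8 → f/5.6 → f/4 — 4 stops opened up (brighter).
Shutter speed: 1/60 → 1/125 — 1 stop shorter (darker).
Net change so far: 3 stops brighter. Offset with the ISO: 6400 → 3200 → 1600 → 800.

ISO 800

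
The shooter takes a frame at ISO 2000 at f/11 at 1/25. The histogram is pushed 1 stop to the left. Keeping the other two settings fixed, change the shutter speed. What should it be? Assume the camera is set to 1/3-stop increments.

1/13s

Underexposed by 1 stop → need 1 stop brighter.
Shutter speed: 1/25 → 1/20 → 1/15 → 1/13.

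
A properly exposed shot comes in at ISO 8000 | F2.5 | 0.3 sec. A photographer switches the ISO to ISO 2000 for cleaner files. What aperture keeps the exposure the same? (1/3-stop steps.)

ISO: 8000 → 6400 → 5000 → 4000 → 3200 → 2500 → 2000 — 2 stops dropped (darker).
Need 2 stops brighter from the aperture: f/2.5 → f/2.2 → f/2 → f/1.8 → f/1.6 → f/1.4 → f/1.2.

f/1.2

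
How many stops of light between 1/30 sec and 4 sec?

7 stops

1/30 → 1/15 → 1/8 → 1/4 → 1/2 → 1 → 2 → 4 — count the steps: 7 stops.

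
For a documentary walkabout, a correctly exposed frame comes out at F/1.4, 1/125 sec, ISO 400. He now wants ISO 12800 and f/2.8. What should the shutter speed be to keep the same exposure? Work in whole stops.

1/1000s

ISO: 400 → 800 → 1600 → 3200 → 6400 → 12800 — 5 stops raised (brighter).
Aperture: f/1.4 → f/2 → f/2.8 — 2 stops narrower (darker).
Net change so far: 3 stops brighter. Offset with the shutter speed: 1/125 → 1/250 → 1/500 → 1/1000.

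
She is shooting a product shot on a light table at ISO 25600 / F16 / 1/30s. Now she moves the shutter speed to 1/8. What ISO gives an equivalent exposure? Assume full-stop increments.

ISO 6400

Shutter speed: 1/30 → 1/15 → 1/8 — 2 stops slower (brighter).
Need 2 stops darker from the ISO: 25600 → 12800 → 6400.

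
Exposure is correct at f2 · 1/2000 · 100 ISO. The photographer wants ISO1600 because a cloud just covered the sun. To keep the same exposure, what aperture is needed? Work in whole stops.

f/8

ISO: 100 → 200 → 400 → 800 → 1600 — 4 stops higher (brighter).
Need 4 stops darker from the aperture: f/2 → f/2.8 → f/4 → f/5.6 → f/8.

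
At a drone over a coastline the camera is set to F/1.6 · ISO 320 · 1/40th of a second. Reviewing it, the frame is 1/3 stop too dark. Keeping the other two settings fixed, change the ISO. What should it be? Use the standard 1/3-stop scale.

ISO 400

Underexposed by 1/3 stop → need 1/3 stop brighter.
ISO: 320 → 400.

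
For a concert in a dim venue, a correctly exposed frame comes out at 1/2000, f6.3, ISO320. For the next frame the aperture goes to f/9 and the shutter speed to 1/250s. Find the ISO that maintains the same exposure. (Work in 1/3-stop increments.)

ISO 80

Aperture: f/6.3 → f/7.1 → f/8 → f/9 — 1 stop stopped down (darker).
Shutter speed: 1/2000 → 1/1600 → 1/1250 → 1/1000 → 1/800 → 1/640 → 1/500 → 1/400 → 1/320 → 1/250 — 3 stops longer (brighter).
Net change so far: 2 stops brighter. Offset with the ISO: 320 → 250 → 200 → 160 → 125 → 100 → 80.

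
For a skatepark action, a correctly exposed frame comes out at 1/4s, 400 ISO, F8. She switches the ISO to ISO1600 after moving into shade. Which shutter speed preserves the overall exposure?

ISO: 400 → 800 → 1600 — 2 stops raised (brighter).
Need 2 stops darker from the shutter speed: 1/4 → 1/8 → 1/15.

1/15s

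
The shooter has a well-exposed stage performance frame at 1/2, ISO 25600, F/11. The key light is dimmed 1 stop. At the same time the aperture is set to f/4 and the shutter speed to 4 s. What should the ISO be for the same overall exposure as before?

Scene light: 1 stop darker.
Aperture: f/11 → f/8 → f/5.6 → f/4 — 3 stops wider (brighter).
Shutter speed: 1/2 → 1 → 2 → 4 — 3 stops longer (brighter).
Net so far: 5 stops brighter. ISO: 25600 → 12800 → 6400 → 3200 → 1600 → 800.

ISO 800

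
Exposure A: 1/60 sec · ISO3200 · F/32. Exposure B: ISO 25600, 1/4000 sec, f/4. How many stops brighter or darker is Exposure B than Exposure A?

Aperture: f/32 → f/22 → f/16 → f/11 → f/8 → f/5.6 → f/4 — 6 stops larger aperture (brighter).
Shutter speed: 1/60 → 1/125 → 1/250 → 1/500 → 1/1000 → 1/2000 → 1/4000 — 6 stops shorter (darker).
ISO: 3200 → 6400 → 12800 → 25600 — 3 stops higher (brighter).
Net: +6 −6 +3 = +3 stops.

3 stops brighter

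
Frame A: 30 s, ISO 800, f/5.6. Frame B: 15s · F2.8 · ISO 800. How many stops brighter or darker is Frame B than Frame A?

Aperture: f/5.6 → f/4 → f/2.8 — 2 stops larger aperture (brighter).
Shutter speed: 30 → 15 — 1 stop faster (darker).
ISO: unchanged.
Net: +2 −1 = +1 stop.

1 stop brighter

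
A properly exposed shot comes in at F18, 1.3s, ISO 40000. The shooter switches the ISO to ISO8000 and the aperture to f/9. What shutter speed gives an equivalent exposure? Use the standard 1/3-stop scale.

ISO: 40000 → 32000 → 25600 → 20000 → 16000 → 12800 → 10000 → 8000 — 2 1/3 stops lower (darker).
Aperture: f/18 → f/16 → f/14 → f/13 → f/11 → f/10 → f/9 — 2 stops larger aperture (brighter).
Net change so far: 1/3 stop darker. Offset with the shutter speed: 1.3 → 1.6.

1.6 s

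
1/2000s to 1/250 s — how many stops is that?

3 stops

1/2000 → 1/1000 → 1/500 → 1/250 — count the steps: 3 stops.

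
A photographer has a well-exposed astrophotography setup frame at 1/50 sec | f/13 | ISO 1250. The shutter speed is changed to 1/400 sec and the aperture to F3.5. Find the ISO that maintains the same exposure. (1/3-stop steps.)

ISO 800

Shutter speed: 1/50 → 1/60 → 1/80 → 1/100 → 1/125 → 1/160 → 1/200 → 1/250 → 1/320 → 1/400 — 3 stops shorter (darker).
Aperture: f/13 → f/11 → f/10 → f/9 → f/8 → f/7.1 → f/6.3 → f/5.6 → f/5 → f/4.5 → f/4 → f/3.5 — 3 2/3 stops larger aperture (brighter).
Net change so far: 2/3 stop brighter. Offset with the ISO: 1250 → 1000 → 800.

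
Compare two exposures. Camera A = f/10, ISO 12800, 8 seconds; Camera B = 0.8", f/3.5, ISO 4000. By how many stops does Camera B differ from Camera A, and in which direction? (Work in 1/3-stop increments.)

2 stops darker

Aperture: f/10 → f/9 → f/8 → f/7.1 → f/6.3 → f/5.6 → f/5 → f/4.5 → f/4 → f/3.5 — 3 stops larger aperture (brighter).
Shutter speed: 8 → 6 → 5 → 4 → 3.2 → 2.5 → 2 → 1.6 → 1.3 → 1 → 0.8 — 3 1/3 stops shorter (darker).
ISO: 12800 → 10000 → 8000 → 6400 → 5000 → 4000 — 1 2/3 stops dropped (darker).
Net: +3 −3 1/3 −1 2/3 = −2 stops.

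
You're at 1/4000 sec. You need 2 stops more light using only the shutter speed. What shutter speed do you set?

1/1000s

Shutter speed: 1/4000 → 1/2000 → 1/1000 — 2 stops slower (brighter).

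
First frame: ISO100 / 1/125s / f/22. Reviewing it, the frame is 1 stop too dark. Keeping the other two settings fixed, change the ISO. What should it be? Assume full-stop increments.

ISO 200

Underexposed by 1 stop → need 1 stop brighter.
ISO: 100 → 200.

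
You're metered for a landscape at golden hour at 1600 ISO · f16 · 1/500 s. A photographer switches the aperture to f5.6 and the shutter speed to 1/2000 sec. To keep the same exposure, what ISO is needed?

Aperture: f/16 → f/11 → f/8 → f/5.6 — 3 stops wider (brighter).
Shutter speed: 1/500 → 1/1000 → 1/2000 — 2 stops shorter (darker).
Net change so far: 1 stop brighter. Offset with the ISO: 1600 → 800.

ISO 800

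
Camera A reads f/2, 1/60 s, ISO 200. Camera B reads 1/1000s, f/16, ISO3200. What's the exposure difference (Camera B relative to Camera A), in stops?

Aperture: f/2 → f/2.8 → f/4 → f/5.6 → f/8 → f/11 → f/16 — 6 stops narrower (darker).
Shutter speed: 1/60 → 1/125 → 1/250 → 1/500 → 1/1000 — 4 stops faster (darker).
ISO: 200 → 400 → 800 → 1600 → 3200 — 4 stops raised (brighter).
Net: −6 −4 +4 = −6 stops.

6 stops darker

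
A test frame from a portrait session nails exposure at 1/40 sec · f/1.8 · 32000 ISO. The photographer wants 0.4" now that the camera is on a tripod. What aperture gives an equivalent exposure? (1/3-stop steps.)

f/7.1

Shutter speed: 1/40 → 1/30 → 1/25 → 1/20 → 1/15 → 1/13 → 1/10 → 1/8 → 1/6 → 1/5 → 1/4 → 0.3 → 0.4 — 4 stops slower (brighter).
Need 4 stops darker from the aperture: f/1.8 → f/2 → f/2.2 → f/2.5 → f/2.8 → f/3.2 → f/3.5 → f/4 → f/4.5 → f/5 → f/5.6 → f/6.3 → f/7.1.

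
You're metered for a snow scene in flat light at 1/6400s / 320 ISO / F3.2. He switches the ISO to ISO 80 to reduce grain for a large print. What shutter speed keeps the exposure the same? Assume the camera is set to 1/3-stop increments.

ISO: 320 → 250 → 200 → 160 → 125 → 100 → 80 — 2 stops lower (darker).
Need 2 stops brighter from the shutter speed: 1/6400 → 1/5000 → 1/4000 → 1/3200 → 1/2500 → 1/2000 → 1/1600.

1/1600s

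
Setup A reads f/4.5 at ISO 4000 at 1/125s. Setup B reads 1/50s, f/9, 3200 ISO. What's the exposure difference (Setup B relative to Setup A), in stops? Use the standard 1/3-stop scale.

Aperture: f/4.5 → f/5 → f/5.6 → f/6.3 → f/7.1 → f/8 → f/9 — 2 stops narrower (darker).
Shutter speed: 1/125 → 1/100 → 1/80 → 1/60 → 1/50 — 1 1/3 stops slower (brighter).
ISO: 4000 → 3200 — 1/3 stop dropped (darker).
Net: −2 +1 1/3 −1/3 = −1 stop.

1 stop darker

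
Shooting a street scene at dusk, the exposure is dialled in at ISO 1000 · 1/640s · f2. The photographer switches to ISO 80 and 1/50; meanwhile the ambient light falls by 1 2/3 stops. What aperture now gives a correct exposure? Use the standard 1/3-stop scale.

Scene light: 1 2/3 stops darker.
ISO: 1000 → 800 → 640 → 500 → 400 → 320 → 250 → 200 → 160 → 125 → 100 → 80 — 3 2/3 stops lower (darker).
Shutter speed: 1/640 → 1/500 → 1/400 → 1/320 → 1/250 → 1/200 → 1/160 → 1/125 → 1/100 → 1/80 → 1/60 → 1/50 — 3 2/3 stops slower (brighter).
Net so far: 1 2/3 stops darker. Aperture: f/2 → f/1.8 → f/1.6 → f/1.4 → f/1.2 → f/1.1.

f/1.1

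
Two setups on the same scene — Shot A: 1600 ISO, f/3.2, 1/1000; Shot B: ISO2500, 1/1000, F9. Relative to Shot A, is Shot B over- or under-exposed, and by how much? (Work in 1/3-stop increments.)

2 1/3 stops darker

Aperture: f/3.2 → f/3.5 → f/4 → f/4.5 → f/5 → f/5.6 → f/6.3 → f/7.1 → f/8 → f/9 — 3 stops stopped down (darker).
Shutter speed: unchanged.
ISO: 1600 → 2000 → 2500 — 2/3 stop higher (brighter).
Net: −3 +2/3 = −2 1/3 stops.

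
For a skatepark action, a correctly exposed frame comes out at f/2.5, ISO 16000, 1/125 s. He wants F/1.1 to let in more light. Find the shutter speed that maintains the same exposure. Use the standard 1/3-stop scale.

1/640s

Aperture: f/2.5 → f/2.2 → f/2 → f/1.8 → f/1.6 → f/1.4 → f/1.2 → f/1.1 — 2 1/3 stops opened up (brighter).
Need 2 1/3 stops darker from the shutter speed: 1/125 → 1/160 → 1/200 → 1/250 → 1/320 → 1/400 → 1/500 → 1/640.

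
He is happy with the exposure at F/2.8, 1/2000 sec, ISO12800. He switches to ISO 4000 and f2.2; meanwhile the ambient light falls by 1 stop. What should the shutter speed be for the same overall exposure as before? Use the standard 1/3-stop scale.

Scene light: 1 stop darker.
ISO: 12800 → 10000 → 8000 → 6400 → 5000 → 4000 — 1 2/3 stops dropped (darker).
Aperture: f/2.8 → f/2.5 → f/2.2 — 2/3 stop larger aperture (brighter).
Net so far: 2 stops darker. Shutter speed: 1/2000 → 1/1600 → 1/1250 → 1/1000 → 1/800 → 1/640 → 1/500.

1/500s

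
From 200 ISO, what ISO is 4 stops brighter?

ISO: 200 → 400 → 800 → 1600 → 3200 — 4 stops raised (brighter).

ISO 3200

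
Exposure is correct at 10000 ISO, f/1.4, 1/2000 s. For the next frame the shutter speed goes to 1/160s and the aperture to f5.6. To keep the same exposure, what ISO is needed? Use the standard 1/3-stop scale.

ISO 12800

Shutter speed: 1/2000 → 1/1600 → 1/1250 → 1/1000 → 1/800 → 1/640 → 1/500 → 1/400 → 1/320 → 1/250 → 1/200 → 1/160 — 3 2/3 stops longer (brighter).
Aperture: f/1.4 → f/1.6 → f/1.8 → f/2 → f/2.2 → f/2.5 → f/2.8 → f/3.2 → f/3.5 → f/4 → f/4.5 → f/5 → f/5.6 — 4 stops smaller aperture (darker).
Net change so far: 1/3 stop darker. Offset with the ISO: 10000 → 12800.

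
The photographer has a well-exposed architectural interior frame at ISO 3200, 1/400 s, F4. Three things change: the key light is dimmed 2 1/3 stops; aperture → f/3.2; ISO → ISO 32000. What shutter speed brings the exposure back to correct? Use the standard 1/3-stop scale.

1/1250s

Scene light: 2 1/3 stops darker.
Aperture: f/4 → f/3.5 → f/3.2 — 2/3 stop opened up (brighter).
ISO: 3200 → 4000 → 5000 → 6400 → 8000 → 10000 → 12800 → 16000 → 20000 → 25600 → 32000 — 3 1/3 stops higher (brighter).
Net so far: 1 2/3 stops brighter. Shutter speed: 1/400 → 1/500 → 1/640 → 1/800 → 1/1000 → 1/1250.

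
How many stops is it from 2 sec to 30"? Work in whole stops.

2 → 4 → 8 → 15 → 30 — count the steps: 4 stops.

4 stops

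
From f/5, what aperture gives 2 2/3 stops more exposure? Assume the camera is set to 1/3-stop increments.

Aperture: f/5 → f/4.5 → f/4 → f/3.5 → f/3.2 → f/2.8 → f/2.5 → f/2.2 → f/2 — 2 2/3 stops opened up (brighter).

f/2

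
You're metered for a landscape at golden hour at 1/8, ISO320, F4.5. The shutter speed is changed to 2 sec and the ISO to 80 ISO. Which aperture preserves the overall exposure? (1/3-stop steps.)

f/9

Shutter speed: 1/8 → 1/6 → 1/5 → 1/4 → 0.3 → 0.4 → 0.5 → 0.6 → 0.8 → 1 → 1.3 → 1.6 → 2 — 4 stops longer (brighter).
ISO: 320 → 250 → 200 → 160 → 125 → 100 → 80 — 2 stops dropped (darker).
Net change so far: 2 stops brighter. Offset with the aperture: f/4.5 → f/5 → f/5.6 → f/6.3 → f/7.1 → f/8 → f/9.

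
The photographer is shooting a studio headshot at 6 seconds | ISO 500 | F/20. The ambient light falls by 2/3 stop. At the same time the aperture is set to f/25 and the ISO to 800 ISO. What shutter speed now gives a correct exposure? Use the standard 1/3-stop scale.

10 s

Scene light: 2/3 stop darker.
Aperture: f/20 → f/22 → f/25 — 2/3 stop narrower (darker).
ISO: 500 → 640 → 800 — 2/3 stop higher (brighter).
Net so far: 2/3 stop darker. Shutter speed: 6 → 8 → 10.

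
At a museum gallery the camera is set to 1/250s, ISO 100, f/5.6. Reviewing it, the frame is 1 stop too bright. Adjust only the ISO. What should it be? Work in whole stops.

Overexposed by 1 stop → need 1 stop darker.
ISO: 100 → 50.

ISO 50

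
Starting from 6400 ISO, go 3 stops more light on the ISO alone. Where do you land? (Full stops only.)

ISO: 6400 → 12800 → 25600 → 51200 — 3 stops raised (brighter).

ISO 51200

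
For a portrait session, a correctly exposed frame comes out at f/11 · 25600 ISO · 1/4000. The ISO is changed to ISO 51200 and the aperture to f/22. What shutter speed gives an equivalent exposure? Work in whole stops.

ISO: 25600 → 51200 — 1 stop raised (brighter).
Aperture: f/11 → f/16 → f/22 — 2 stops stopped down (darker).
Net change so far: 1 stop darker. Offset with the shutter speed: 1/4000 → 1/2000.

1/2000s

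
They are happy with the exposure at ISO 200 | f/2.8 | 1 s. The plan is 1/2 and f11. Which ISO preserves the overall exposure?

ISO 6400

Shutter speed: 1 → 1/2 — 1 stop faster (darker).
Aperture: f/2.8 → f/4 → f/5.6 → f/8 → f/11 — 4 stops stopped down (darker).
Net change so far: 5 stops darker. Offset with the ISO: 200 → 400 → 800 → 1600 → 3200 → 6400.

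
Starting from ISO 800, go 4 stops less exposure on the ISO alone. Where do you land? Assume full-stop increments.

ISO: 800 → 400 → 200 → 100 → 50 — 4 stops dropped (darker).

ISO 50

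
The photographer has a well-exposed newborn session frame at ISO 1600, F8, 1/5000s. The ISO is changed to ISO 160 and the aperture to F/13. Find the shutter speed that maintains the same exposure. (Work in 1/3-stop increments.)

ISO: 1600 → 1250 → 1000 → 800 → 640 → 500 → 400 → 320 → 250 → 200 → 160 — 3 1/3 stops lower (darker).
Aperture: f/8 → f/9 → f/10 → f/11 → f/13 — 1 1/3 stops smaller aperture (darker).
Net change so far: 4 2/3 stops darker. Offset with the shutter speed: 1/5000 → 1/4000 → 1/3200 → 1/2500 → 1/2000 → 1/1600 → 1/1250 → 1/1000 → 1/800 → 1/640 → 1/500 → 1/400 → 1/320 → 1/250 → 1/200.

1/200s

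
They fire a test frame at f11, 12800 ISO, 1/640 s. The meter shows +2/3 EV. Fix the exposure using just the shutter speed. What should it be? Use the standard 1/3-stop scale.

1/1000s

Overexposed by 2/3 stop → need 2/3 stop darker.
Shutter speed: 1/640 → 1/800 → 1/1000.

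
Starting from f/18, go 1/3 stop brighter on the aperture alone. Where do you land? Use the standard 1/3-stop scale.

f/16

Aperture: f/18 → f/16 — 1/3 stop opened up (brighter).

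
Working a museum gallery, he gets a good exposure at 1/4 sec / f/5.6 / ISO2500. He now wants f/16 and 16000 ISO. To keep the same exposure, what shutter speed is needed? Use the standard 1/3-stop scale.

0.3 s

Aperture: f/5.6 → f/6.3 → f/7.1 → f/8 → f/9 → f/10 → f/11 → f/13 → f/14 → f/16 — 3 stops stopped down (darker).
ISO: 2500 → 3200 → 4000 → 5000 → 6400 → 8000 → 10000 → 12800 → 16000 — 2 2/3 stops higher (brighter).
Net change so far: 1/3 stop darker. Offset with the shutter speed: 1/4 → 0.3.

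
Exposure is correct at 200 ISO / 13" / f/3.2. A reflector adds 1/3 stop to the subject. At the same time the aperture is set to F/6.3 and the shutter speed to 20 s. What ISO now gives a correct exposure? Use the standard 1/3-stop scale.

ISO 400

Scene light: 1/3 stop brighter.
Aperture: f/3.2 → f/3.5 → f/4 → f/4.5 → f/5 → f/5.6 → f/6.3 — 2 stops narrower (darker).
Shutter speed: 13 → 15 → 20 — 2/3 stop longer (brighter).
Net so far: 1 stop darker. ISO: 200 → 250 → 320 → 400.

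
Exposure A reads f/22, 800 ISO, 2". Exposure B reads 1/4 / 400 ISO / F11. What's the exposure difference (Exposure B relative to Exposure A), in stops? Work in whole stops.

Aperture: f/22 → f/16 → f/11 — 2 stops larger aperture (brighter).
Shutter speed: 2 → 1 → 1/2 → 1/4 — 3 stops shorter (darker).
ISO: 800 → 400 — 1 stop lower (darker).
Net: +2 −3 −1 = −2 stops.

2 stops darker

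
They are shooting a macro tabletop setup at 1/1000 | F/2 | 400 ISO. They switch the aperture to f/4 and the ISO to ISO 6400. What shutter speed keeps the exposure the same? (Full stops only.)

Aperture: f/2 → f/2.8 → f/4 — 2 stops smaller aperture (darker).
ISO: 400 → 800 → 1600 → 3200 → 6400 — 4 stops higher (brighter).
Net change so far: 2 stops brighter. Offset with the shutter speed: 1/1000 → 1/2000 → 1/4000.

1/4000s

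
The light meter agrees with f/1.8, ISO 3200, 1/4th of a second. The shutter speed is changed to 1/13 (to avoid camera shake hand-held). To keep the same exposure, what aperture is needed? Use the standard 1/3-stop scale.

Shutter speed: 1/4 → 1/5 → 1/6 → 1/8 → 1/10 → 1/13 — 1 2/3 stops shorter (darker).
Need 1 2/3 stops brighter from the aperture: f/1.8 → f/1.6 → f/1.4 → f/1.2 → f/1.1 → f/1.0.

f/1.0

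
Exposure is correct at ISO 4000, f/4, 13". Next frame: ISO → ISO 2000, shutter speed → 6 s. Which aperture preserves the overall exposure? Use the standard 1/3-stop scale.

ISO: 4000 → 3200 → 2500 → 2000 — 1 stop dropped (darker).
Shutter speed: 13 → 10 → 8 → 6 — 1 stop shorter (darker).
Net change so far: 2 stops darker. Offset with the aperture: f/4 → f/3.5 → f/3.2 → f/2.8 → f/2.5 → f/2.2 → f/2.

f/2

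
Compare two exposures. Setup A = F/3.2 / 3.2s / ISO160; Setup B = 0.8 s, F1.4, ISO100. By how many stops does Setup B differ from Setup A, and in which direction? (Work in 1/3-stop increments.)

1/3 stop darker

Aperture: f/3.2 → f/2.8 → f/2.5 → f/2.2 → f/2 → f/1.8 → f/1.6 → f/1.4 — 2 1/3 stops opened up (brighter).
Shutter speed: 3.2 → 2.5 → 2 → 1.6 → 1.3 → 1 → 0.8 — 2 stops shorter (darker).
ISO: 160 → 125 → 100 — 2/3 stop lower (darker).
Net: +2 1/3 −2 −2/3 = −1/3 stops.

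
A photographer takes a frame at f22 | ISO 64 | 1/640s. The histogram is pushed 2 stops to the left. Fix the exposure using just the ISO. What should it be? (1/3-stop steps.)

ISO 250

Underexposed by 2 stops → need 2 stops brighter.
ISO: 64 → 80 → 100 → 125 → 160 → 200 → 250.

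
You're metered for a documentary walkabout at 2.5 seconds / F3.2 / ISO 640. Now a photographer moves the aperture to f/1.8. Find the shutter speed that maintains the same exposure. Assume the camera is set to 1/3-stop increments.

Aperture: f/3.2 → f/2.8 → f/2.5 → f/2.2 → f/2 → f/1.8 — 1 2/3 stops opened up (brighter).
Need 1 2/3 stops darker from the shutter speed: 2.5 → 2 → 1.6 → 1.3 → 1 → 0.8.

0.8 s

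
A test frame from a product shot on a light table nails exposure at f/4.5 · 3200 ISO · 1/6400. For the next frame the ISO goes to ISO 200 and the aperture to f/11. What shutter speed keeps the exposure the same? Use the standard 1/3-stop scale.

ISO: 3200 → 2500 → 2000 → 1600 → 1250 → 1000 → 800 → 640 → 500 → 400 → 320 → 250 → 200 — 4 stops lower (darker).
Aperture: f/4.5 → f/5 → f/5.6 → f/6.3 → f/7.1 → f/8 → f/9 → f/10 → f/11 — 2 2/3 stops smaller aperture (darker).
Net change so far: 6 2/3 stops darker. Offset with the shutter speed: 1/6400 → 1/5000 → 1/4000 → 1/3200 → 1/2500 → 1/2000 → 1/1600 → 1/1250 → 1/1000 → 1/800 → 1/640 → 1/500 → 1/400 → 1/320 → 1/250 → 1/200 → 1/160 → 1/125 → 1/100 → 1/80 → 1/60.

1/60s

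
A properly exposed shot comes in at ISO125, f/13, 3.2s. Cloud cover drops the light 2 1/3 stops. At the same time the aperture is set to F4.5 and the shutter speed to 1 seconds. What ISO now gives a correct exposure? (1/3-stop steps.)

ISO 250

Scene light: 2 1/3 stops darker.
Aperture: f/13 → f/11 → f/10 → f/9 → f/8 → f/7.1 → f/6.3 → f/5.6 → f/5 → f/4.5 — 3 stops wider (brighter).
Shutter speed: 3.2 → 2.5 → 2 → 1.6 → 1.3 → 1 — 1 2/3 stops faster (darker).
Net so far: 1 stop darker. ISO: 125 → 160 → 200 → 250.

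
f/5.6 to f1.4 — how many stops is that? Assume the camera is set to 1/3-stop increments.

4 stops

f/5.6 → f/5 → f/4.5 → f/4 → f/3.5 → f/3.2 → f/2.8 → f/2.5 → f/2.2 → f/2 → f/1.8 → f/1.6 → f/1.4 — count the steps: 12 third-stops = 4 stops.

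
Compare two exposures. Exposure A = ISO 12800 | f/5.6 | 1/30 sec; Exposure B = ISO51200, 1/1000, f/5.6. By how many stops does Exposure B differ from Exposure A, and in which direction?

Aperture: unchanged.
Shutter speed: 1/30 → 1/60 → 1/125 → 1/250 → 1/500 → 1/1000 — 5 stops faster (darker).
ISO: 12800 → 25600 → 51200 — 2 stops raised (brighter).
Net: −5 +2 = −3 stops.

3 stops darker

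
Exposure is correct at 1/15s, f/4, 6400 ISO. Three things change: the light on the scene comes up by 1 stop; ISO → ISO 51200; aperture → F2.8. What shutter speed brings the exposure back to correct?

1/500s

Scene light: 1 stop brighter.
ISO: 6400 → 12800 → 25600 → 51200 — 3 stops higher (brighter).
Aperture: f/4 → f/2.8 — 1 stop larger aperture (brighter).
Net so far: 5 stops brighter. Shutter speed: 1/15 → 1/30 → 1/60 → 1/125 → 1/250 → 1/500.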